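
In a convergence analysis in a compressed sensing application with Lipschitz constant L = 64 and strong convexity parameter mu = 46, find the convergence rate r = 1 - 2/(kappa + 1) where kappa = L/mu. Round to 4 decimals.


Step 1: Compute the condition number.
kappa = L/mu = 64/46 = 1.3913
Step 2: Compute the convergence rate.
r = 1 - 2/(kappa + 1) = 1 - 2*mu/(L + mu) = (L - mu)/(L + mu) = 18/110 = 0.1636


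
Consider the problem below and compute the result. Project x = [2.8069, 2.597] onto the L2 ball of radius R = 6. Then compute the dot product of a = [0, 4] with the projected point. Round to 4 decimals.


Step 1: Compute ||x|| (intermediates to 6 decimals).
||x|| = sqrt(2.8069^2 + 2.597^2) = 3.824016
Step 2: Project.
Since ||x|| <= R, proj = x (no scaling needed).
proj(x) = [2.8069, 2.597]
Step 3: Dot product.
a^T * proj(x) = 0*2.8069 + 4*2.597 = 10.388


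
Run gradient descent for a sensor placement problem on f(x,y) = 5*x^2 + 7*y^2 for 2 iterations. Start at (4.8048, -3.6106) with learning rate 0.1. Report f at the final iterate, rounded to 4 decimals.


Gradient descent on f(x,y) = 5*x^2 + 7*y^2.
Starting point: (4.8048, -3.6106), alpha = 0.1
Step 1: grad_x = 2*5*4.8048 = 48.048, grad_y = 2*7*-3.6106 = -50.5484
  x_1 = 4.8048 - 0.1*48.048 = 0.0
  y_1 = -3.6106 - 0.1*-50.5484 = 1.4442
Step 2: grad_x = 2*5*0.0 = 0.0, grad_y = 2*7*1.4442 = 20.2194
  x_2 = 0.0 - 0.1*0.0 = 0.0
  y_2 = 1.4442 - 0.1*20.2194 = -0.5777
f(0.0, -0.5777) = 5*0.0^2 + 7*(-0.5777)^2 = 2.3361


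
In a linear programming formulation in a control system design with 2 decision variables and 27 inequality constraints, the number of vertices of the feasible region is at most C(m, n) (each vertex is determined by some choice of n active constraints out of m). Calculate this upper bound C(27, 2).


Each vertex corresponds to some choice of n active constraints out of m, so the number of vertices is at most C(m, n) = m! / (n!(m-n)!).
m = 27, n = 2
Numerator: 27 * 26
Denominator: 2! = 2
C(27, 2) = 351


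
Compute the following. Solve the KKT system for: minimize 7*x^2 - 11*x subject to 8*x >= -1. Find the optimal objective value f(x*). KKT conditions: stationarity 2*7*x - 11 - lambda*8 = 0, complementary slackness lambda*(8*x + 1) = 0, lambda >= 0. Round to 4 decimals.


Step 1: Try lambda = 0 (constraint inactive).
Stationarity: 2*7*x - 11 = 0
x* = 11/(2*7) = 11/14 = 0.7857 (rounded; the exact value 11/14 is used below)
Check constraint: 8*0.7857 = 6.2856 >= -1 -- satisfied.
Step 2: Compute optimal value.
f(x*) = 7*(11/14)^2 - 11*(11/14) = -4.3214


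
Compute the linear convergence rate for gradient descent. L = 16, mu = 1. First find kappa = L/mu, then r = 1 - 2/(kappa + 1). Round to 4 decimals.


Step 1: Compute the condition number.
kappa = L/mu = 16/1 = 16.0
Step 2: Compute the convergence rate.
r = 1 - 2/(kappa + 1) = 1 - 2*mu/(L + mu) = (L - mu)/(L + mu) = 15/17 = 0.8824


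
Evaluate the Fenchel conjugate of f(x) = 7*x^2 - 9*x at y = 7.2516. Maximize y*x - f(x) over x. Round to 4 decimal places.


f*(y) = sup_x {y*x - a*x^2 - b*x} = sup_x {(y-b)*x - a*x^2}
FOC: (y - b) - 2a*x = 0 => x* = (y - b)/(2a)
x* = (7.2516 + 9)/(2*7) = 1.1608
f*(7.2516) = (y-b)^2/(4a) = (7.2516 + 9)^2/(4*7)
= 264.1145/28 = 9.4327


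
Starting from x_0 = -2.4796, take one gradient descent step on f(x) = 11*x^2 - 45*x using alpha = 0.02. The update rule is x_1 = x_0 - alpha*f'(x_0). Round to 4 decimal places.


We compute the gradient at x_0 and apply the update.
f'(x) = 22*x - 45
f'(-2.4796) = 22*-2.4796 - 45 = -99.5512
x_1 = -2.4796 - 0.02*-99.5512 = -0.4886


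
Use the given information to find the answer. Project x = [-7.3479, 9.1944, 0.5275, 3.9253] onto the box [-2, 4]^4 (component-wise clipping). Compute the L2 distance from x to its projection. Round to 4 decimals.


Project each component onto [-2, 4].
clip(-7.3479) = -2.0, clip(9.1944) = 4.0, clip(0.5275) = 0.5275, clip(3.9253) = 3.9253
Projection = [-2.0, 4.0, 0.5275, 3.9253]
Squared diffs: [28.6, 26.9818, 0.0, 0.0]
Distance = sqrt(55.5818) = 7.4553


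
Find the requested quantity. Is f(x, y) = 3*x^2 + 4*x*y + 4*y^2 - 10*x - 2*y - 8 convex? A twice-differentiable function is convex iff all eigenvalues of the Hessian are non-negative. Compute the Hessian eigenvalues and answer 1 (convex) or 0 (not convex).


The Hessian of f(x,y) = 3*x^2 + 4*x*y + 4*y^2 - 10*x - 2*y - 8 is:
H = [[6, 4], [4, 8]]
Trace = 6 + 8 = 14
Determinant = 6*8 - (4)^2 = 32
Discriminant = (14)^2 - 4*32 = 68.0
Eigenvalues: lambda_1 = 2.8769, lambda_2 = 11.1231
The function is convex.

1


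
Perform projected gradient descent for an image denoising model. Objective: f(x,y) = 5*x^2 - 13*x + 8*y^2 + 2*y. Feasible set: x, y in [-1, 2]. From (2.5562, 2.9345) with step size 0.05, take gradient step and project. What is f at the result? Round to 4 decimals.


Step 1: Compute gradient at (2.5562, 2.9345).
grad_x = 2*5*2.5562 - 13 = 12.562
grad_y = 2*8*2.9345 + 2 = 48.952
Step 2: Gradient step.
x_raw = 2.5562 - 0.05*12.562 = 1.9281
y_raw = 2.9345 - 0.05*48.952 = 0.4869
Step 3: Project onto [-1, 2].
x_proj = clip(1.9281) = 1.9281
y_proj = clip(0.4869) = 0.4869
Step 4: Evaluate f.
f(1.9281, 0.4869) = -3.6071


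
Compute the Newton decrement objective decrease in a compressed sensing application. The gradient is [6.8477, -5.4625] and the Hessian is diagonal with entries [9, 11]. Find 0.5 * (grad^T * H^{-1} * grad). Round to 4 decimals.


Step 1: H is diagonal, so H^(-1) * g = [0.7609, -0.4966].
Step 2: g^T H^(-1) g = sum_i g_i^2 / H_ii
  = (6.8477)^2/9 + (-5.4625)^2/11
  = 5.2101 + 2.7126 = 7.9227
Step 3: Objective decrease = 0.5 * g^T H^(-1) g = 3.9614


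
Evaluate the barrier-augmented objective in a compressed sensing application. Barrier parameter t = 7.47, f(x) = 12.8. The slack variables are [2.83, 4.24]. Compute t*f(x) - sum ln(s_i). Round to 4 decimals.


Step 1: Compute log-barrier.
ln values: [1.0403, 1.4446]
phi = -(1.0403 + 1.4446) = -2.4848
Step 2: Compute augmented objective.
t*f(x) = 7.47*12.8 = 95.616
Total = 95.616 - 2.4848 = 93.1312


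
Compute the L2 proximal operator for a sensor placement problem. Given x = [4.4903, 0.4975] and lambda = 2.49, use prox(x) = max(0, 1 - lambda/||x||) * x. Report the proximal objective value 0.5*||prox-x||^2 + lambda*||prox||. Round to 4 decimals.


Step 1: Compute ||x||.
||x|| = 4.5178
Step 2: Compute scaling factor.
scale = max(0, 1 - 2.49/4.5178) = 0.4488
Step 3: prox(x) = [2.0154, 0.2233]
||prox(x)|| = 2.0278
Step 4: Proximal objective.
0.5*||prox-x||^2 = 3.1001
lambda*||prox|| = 5.0492
Total = 8.1492


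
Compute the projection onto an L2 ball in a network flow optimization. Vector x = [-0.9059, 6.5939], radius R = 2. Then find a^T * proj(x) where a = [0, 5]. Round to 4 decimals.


Step 1: Compute ||x|| (intermediates to 6 decimals).
||x|| = sqrt((-0.9059)^2 + 6.5939^2) = 6.655837
Step 2: Project.
Since ||x|| > R, scale = R/||x|| = 2/6.655837 = 0.300488, proj(x) = scale * x
proj(x) = [-0.272212, 1.981388]
Step 3: Dot product.
a^T * proj(x) = 0*(-0.272212) + 5*1.981388 = 9.9069


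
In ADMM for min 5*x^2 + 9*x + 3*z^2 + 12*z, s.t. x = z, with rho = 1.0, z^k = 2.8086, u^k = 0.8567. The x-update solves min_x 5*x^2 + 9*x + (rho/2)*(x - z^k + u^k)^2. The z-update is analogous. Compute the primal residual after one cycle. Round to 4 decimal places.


ADMM iteration with rho = 1.0, z^k = 2.8086, u^k = 0.8567
Step 1: x-update.
Minimize 5*x^2 + 9*x + (1.0/2)*(x - 2.8086 + 0.8567)^2
FOC: (2*5 + 1.0)*x = -9 + 1.0*(2.8086 - 0.8567)
x^{k+1} = -0.6407
Step 2: z-update.
Minimize 3*z^2 + 12*z + (1.0/2)*(-0.6407 - z + 0.8567)^2
FOC: (2*3 + 1.0)*z = -12 + 1.0*(-0.6407 + 0.8567)
z^{k+1} = -1.6834
Step 3: u-update.
u^{k+1} = 0.8567 - 0.6407 + 1.6834 = 1.8994
Step 4: Primal residual = |-0.6407 + 1.6834| = 1.0427


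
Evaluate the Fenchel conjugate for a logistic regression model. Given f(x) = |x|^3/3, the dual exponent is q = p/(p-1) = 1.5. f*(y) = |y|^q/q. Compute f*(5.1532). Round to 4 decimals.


The conjugate exponent q satisfies 1/p + 1/q = 1.
p = 3, so q = 3/(3 - 1) = 1.5
|y|^q = 5.1532^1.5 = 11.6981
f*(5.1532) = 11.6981 / 1.5 = 7.7987


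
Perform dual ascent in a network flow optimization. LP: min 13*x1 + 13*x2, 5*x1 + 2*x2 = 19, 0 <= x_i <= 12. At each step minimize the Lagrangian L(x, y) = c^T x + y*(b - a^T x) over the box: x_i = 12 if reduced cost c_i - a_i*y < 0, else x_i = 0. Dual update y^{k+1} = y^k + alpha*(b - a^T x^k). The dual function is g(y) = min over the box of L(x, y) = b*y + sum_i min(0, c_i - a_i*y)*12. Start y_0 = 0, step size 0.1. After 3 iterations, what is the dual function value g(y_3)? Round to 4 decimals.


Dual ascent for LP: min 13*x1 + 13*x2, 5*x1 + 2*x2 = 19, 0 <= x_i <= 12
Step 1: y^k = 0.0, reduced costs: (13.0, 13.0)
  x^k = (0.0, 0.0), subgradient = b - a^T x = 19.0
  y^{k+1} = 0.0 + 0.1*19.0 = 1.9
Step 2: y^k = 1.9, reduced costs: (3.5, 9.2)
  x^k = (0.0, 0.0), subgradient = b - a^T x = 19.0
  y^{k+1} = 1.9 + 0.1*19.0 = 3.8
Step 3: y^k = 3.8, reduced costs: (-6.0, 5.4)
  x^k = (12.0, 0.0), subgradient = b - a^T x = -41.0
  y^{k+1} = 3.8 + 0.1*-41.0 = -0.3
Dual objective at y_3 = -0.3: reduced costs (14.5, 13.6), box minimizer x = (0.0, 0.0)
g(y_3) = b*y + (c1 - a1*y)*x1 + (c2 - a2*y)*x2 = 19*(-0.3) + 14.5*0.0 + 13.6*0.0 = -5.7 + 0.0 + 0.0 = -5.7


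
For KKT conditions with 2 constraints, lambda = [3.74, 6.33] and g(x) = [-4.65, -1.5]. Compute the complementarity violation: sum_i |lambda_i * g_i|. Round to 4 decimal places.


KKT complementary slackness check:
lambda_1 * g_1 = 3.74 * -4.65 = -17.391
lambda_2 * g_2 = 6.33 * -1.5 = -9.495
Total violation = 17.391 + 9.495 = 26.886


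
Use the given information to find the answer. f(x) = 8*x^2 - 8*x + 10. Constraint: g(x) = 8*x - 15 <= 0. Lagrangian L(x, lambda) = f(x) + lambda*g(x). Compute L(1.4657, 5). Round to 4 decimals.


Step 1: Evaluate f(x).
f(1.4657) = 8*1.4657^2 - 8*1.4657 + 10 = 15.4606
Step 2: Evaluate g(x).
g(1.4657) = 8*1.4657 - 15 = -3.2744
Step 3: Compute Lagrangian.
L = 15.4606 + 5*-3.2744 = -0.9114


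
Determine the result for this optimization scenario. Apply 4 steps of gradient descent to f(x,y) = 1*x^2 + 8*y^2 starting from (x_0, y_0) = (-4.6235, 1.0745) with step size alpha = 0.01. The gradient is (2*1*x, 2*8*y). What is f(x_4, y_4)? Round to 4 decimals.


Gradient descent on f(x,y) = 1*x^2 + 8*y^2.
Starting point: (-4.6235, 1.0745), alpha = 0.01
Step 1: grad_x = 2*1*-4.6235 = -9.247, grad_y = 2*8*1.0745 = 17.192
  x_1 = -4.6235 - 0.01*-9.247 = -4.531
  y_1 = 1.0745 - 0.01*17.192 = 0.9026
Step 2: grad_x = 2*1*-4.531 = -9.0621, grad_y = 2*8*0.9026 = 14.4413
  x_2 = -4.531 - 0.01*-9.0621 = -4.4404
  y_2 = 0.9026 - 0.01*14.4413 = 0.7582
Step 3: grad_x = 2*1*-4.4404 = -8.8808, grad_y = 2*8*0.7582 = 12.1307
  x_3 = -4.4404 - 0.01*-8.8808 = -4.3516
  y_3 = 0.7582 - 0.01*12.1307 = 0.6369
Step 4: grad_x = 2*1*-4.3516 = -8.7032, grad_y = 2*8*0.6369 = 10.1898
  x_4 = -4.3516 - 0.01*-8.7032 = -4.2646
  y_4 = 0.6369 - 0.01*10.1898 = 0.535
f(-4.2646, 0.535) = 1*(-4.2646)^2 + 8*0.535^2 = 20.476


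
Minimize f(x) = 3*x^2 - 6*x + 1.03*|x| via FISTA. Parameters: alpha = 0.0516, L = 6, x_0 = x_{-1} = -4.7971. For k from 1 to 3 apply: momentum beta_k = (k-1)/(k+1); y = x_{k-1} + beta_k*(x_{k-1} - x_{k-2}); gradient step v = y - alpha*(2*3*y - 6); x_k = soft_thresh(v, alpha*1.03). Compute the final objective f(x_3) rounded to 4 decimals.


FISTA on f(x) = 3*x^2 - 6*x + 1.03*|x|
L = 6, alpha = 0.0516
Iteration 1: beta = 0.0, y = -4.7971 + 0.0*(-4.7971 + 4.7971) = -4.7971
  grad(y) = -34.7826, v = y - alpha*grad = -3.0023
  prox(v) = soft_thresh(-3.0023, 0.0531) = -2.9492
Iteration 2: beta = 0.3333, y = -2.9492 + 0.3333*(-2.9492 + 4.7971) = -2.3332
  grad(y) = -19.9992, v = y - alpha*grad = -1.3012
  prox(v) = soft_thresh(-1.3012, 0.0531) = -1.2481
Iteration 3: beta = 0.5, y = -1.2481 + 0.5*(-1.2481 + 2.9492) = -0.3975
  grad(y) = -8.3853, v = y - alpha*grad = 0.0351
  prox(v) = soft_thresh(0.0351, 0.0531) = 0.0
f(x_3) = 3*0.0^2 - 6*0.0 + 1.03*|0.0| = 0.0


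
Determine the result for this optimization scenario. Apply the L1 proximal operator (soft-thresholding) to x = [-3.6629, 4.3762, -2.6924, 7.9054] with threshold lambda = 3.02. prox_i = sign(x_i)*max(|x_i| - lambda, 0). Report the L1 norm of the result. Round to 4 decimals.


Soft-thresholding with lambda = 3.02:
prox(-3.6629) = sign(-3.6629)*max(|-3.6629| - 3.02, 0) = -0.6429
prox(4.3762) = sign(4.3762)*max(|4.3762| - 3.02, 0) = 1.3562
prox(-2.6924) = sign(-2.6924)*max(|-2.6924| - 3.02, 0) = 0.0
prox(7.9054) = sign(7.9054)*max(|7.9054| - 3.02, 0) = 4.8854
prox(x) = [-0.6429, 1.3562, 0.0, 4.8854]
||prox(x)||_1 = 0.6429 + 1.3562 + 0.0 + 4.8854 = 6.8845


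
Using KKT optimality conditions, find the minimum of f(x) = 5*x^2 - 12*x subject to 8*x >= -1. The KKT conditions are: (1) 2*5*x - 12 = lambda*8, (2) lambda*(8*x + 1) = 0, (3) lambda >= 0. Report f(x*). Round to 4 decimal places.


Step 1: Try lambda = 0 (constraint inactive).
Stationarity: 2*5*x - 12 = 0
x* = 12/(2*5) = 1.2
Check constraint: 8*1.2 = 9.6 >= -1 -- satisfied.
Step 2: Compute optimal value.
f(x*) = 5*1.2^2 - 12*1.2 = -7.2


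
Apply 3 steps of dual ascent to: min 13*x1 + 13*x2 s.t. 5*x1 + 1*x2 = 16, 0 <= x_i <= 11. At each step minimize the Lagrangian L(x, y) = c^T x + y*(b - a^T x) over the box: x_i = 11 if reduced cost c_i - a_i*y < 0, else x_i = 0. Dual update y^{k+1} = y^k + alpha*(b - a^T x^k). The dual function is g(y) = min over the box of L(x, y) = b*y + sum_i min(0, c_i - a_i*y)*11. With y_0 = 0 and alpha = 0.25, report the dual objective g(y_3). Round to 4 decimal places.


Dual ascent for LP: min 13*x1 + 13*x2, 5*x1 + 1*x2 = 16, 0 <= x_i <= 11
Step 1: y^k = 0.0, reduced costs: (13.0, 13.0)
  x^k = (0.0, 0.0), subgradient = b - a^T x = 16.0
  y^{k+1} = 0.0 + 0.25*16.0 = 4.0
Step 2: y^k = 4.0, reduced costs: (-7.0, 9.0)
  x^k = (11.0, 0.0), subgradient = b - a^T x = -39.0
  y^{k+1} = 4.0 + 0.25*-39.0 = -5.75
Step 3: y^k = -5.75, reduced costs: (41.75, 18.75)
  x^k = (0.0, 0.0), subgradient = b - a^T x = 16.0
  y^{k+1} = -5.75 + 0.25*16.0 = -1.75
Dual objective at y_3 = -1.75: reduced costs (21.75, 14.75), box minimizer x = (0.0, 0.0)
g(y_3) = b*y + (c1 - a1*y)*x1 + (c2 - a2*y)*x2 = 16*(-1.75) + 21.75*0.0 + 14.75*0.0 = -28.0 + 0.0 + 0.0 = -28.0


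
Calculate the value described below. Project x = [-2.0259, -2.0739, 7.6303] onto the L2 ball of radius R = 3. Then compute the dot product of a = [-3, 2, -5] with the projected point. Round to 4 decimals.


Step 1: Compute ||x|| (intermediates to 6 decimals).
||x|| = sqrt((-2.0259)^2 + (-2.0739)^2 + 7.6303^2) = 8.162525
Step 2: Project.
Since ||x|| > R, scale = R/||x|| = 3/8.162525 = 0.367533, proj(x) = scale * x
proj(x) = [-0.744585, -0.762227, 2.804387]
Step 3: Dot product.
a^T * proj(x) = -3*(-0.744585) + 2*(-0.762227) - 5*2.804387 = -13.3126


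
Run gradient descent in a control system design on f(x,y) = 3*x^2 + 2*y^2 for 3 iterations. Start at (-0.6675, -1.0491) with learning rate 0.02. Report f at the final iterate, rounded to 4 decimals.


Gradient descent on f(x,y) = 3*x^2 + 2*y^2.
Starting point: (-0.6675, -1.0491), alpha = 0.02
Step 1: grad_x = 2*3*-0.6675 = -4.005, grad_y = 2*2*-1.0491 = -4.1964
  x_1 = -0.6675 - 0.02*-4.005 = -0.5874
  y_1 = -1.0491 - 0.02*-4.1964 = -0.9652
Step 2: grad_x = 2*3*-0.5874 = -3.5244, grad_y = 2*2*-0.9652 = -3.8607
  x_2 = -0.5874 - 0.02*-3.5244 = -0.5169
  y_2 = -0.9652 - 0.02*-3.8607 = -0.888
Step 3: grad_x = 2*3*-0.5169 = -3.1015, grad_y = 2*2*-0.888 = -3.5518
  x_3 = -0.5169 - 0.02*-3.1015 = -0.4549
  y_3 = -0.888 - 0.02*-3.5518 = -0.8169
f(-0.4549, -0.8169) = 3*(-0.4549)^2 + 2*(-0.8169)^2 = 1.9555


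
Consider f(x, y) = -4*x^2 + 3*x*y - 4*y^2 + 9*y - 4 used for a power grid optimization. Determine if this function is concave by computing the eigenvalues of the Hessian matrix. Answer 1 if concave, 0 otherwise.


The Hessian of f(x,y) = -4*x^2 + 3*x*y - 4*y^2 + 9*y - 4 is:
H = [[-8, 3], [3, -8]]
Trace = -8 - 8 = -16
Determinant = -8*-8 - (3)^2 = 55
Discriminant = (-16)^2 - 4*55 = 36.0
Eigenvalues: lambda_1 = -11.0, lambda_2 = -5.0
The function is concave.

1


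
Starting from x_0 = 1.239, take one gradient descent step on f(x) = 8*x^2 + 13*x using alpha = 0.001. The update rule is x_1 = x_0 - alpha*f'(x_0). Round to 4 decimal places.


We compute the gradient at x_0 and apply the update.
f'(x) = 16*x + 13
f'(1.239) = 16*1.239 + 13 = 32.824
x_1 = 1.239 - 0.001*32.824 = 1.2062


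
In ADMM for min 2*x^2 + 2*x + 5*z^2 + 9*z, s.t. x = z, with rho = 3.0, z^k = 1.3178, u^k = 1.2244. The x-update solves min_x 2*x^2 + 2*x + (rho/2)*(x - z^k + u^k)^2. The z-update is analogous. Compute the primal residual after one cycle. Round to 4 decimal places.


ADMM iteration with rho = 3.0, z^k = 1.3178, u^k = 1.2244
Step 1: x-update.
Minimize 2*x^2 + 2*x + (3.0/2)*(x - 1.3178 + 1.2244)^2
FOC: (2*2 + 3.0)*x = -2 + 3.0*(1.3178 - 1.2244)
x^{k+1} = -0.2457
Step 2: z-update.
Minimize 5*z^2 + 9*z + (3.0/2)*(-0.2457 - z + 1.2244)^2
FOC: (2*5 + 3.0)*z = -9 + 3.0*(-0.2457 + 1.2244)
z^{k+1} = -0.4665
Step 3: u-update.
u^{k+1} = 1.2244 - 0.2457 + 0.4665 = 1.4452
Step 4: Primal residual = |-0.2457 + 0.4665| = 0.2208


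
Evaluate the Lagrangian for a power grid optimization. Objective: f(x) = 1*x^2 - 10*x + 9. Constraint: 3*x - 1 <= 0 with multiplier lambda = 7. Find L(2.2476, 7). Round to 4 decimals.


Step 1: Evaluate f(x).
f(2.2476) = 1*2.2476^2 - 10*2.2476 + 9 = -8.4243
Step 2: Evaluate g(x).
g(2.2476) = 3*2.2476 - 1 = 5.7428
Step 3: Compute Lagrangian.
L = -8.4243 + 7*5.7428 = 31.7753


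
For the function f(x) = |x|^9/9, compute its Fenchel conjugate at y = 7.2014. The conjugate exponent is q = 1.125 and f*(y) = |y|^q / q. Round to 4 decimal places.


The conjugate exponent q satisfies 1/p + 1/q = 1.
p = 9, so q = 9/(9 - 1) = 1.125
|y|^q = 7.2014^1.125 = 9.2171
f*(7.2014) = 9.2171 / 1.125 = 8.193


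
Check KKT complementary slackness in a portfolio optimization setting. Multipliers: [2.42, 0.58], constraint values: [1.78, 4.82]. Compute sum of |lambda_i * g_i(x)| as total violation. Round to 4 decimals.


KKT complementary slackness check:
lambda_1 * g_1 = 2.42 * 1.78 = 4.3076
lambda_2 * g_2 = 0.58 * 4.82 = 2.7956
Total violation = 4.3076 + 2.7956 = 7.1032


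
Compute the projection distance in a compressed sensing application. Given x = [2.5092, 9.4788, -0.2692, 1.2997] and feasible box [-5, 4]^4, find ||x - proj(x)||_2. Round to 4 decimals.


Project each component onto [-5, 4].
clip(2.5092) = 2.5092, clip(9.4788) = 4.0, clip(-0.2692) = -0.2692, clip(1.2997) = 1.2997
Projection = [2.5092, 4.0, -0.2692, 1.2997]
Squared diffs: [0.0, 30.0172, 0.0, 0.0]
Distance = sqrt(30.0172) = 5.4788


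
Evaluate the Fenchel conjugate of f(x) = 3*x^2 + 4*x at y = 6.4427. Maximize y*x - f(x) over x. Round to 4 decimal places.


f*(y) = sup_x {y*x - a*x^2 - b*x} = sup_x {(y-b)*x - a*x^2}
FOC: (y - b) - 2a*x = 0 => x* = (y - b)/(2a)
x* = (6.4427 - 4)/(2*3) = 0.4071
f*(6.4427) = (y-b)^2/(4a) = (6.4427 - 4)^2/(4*3)
= 5.9668/12 = 0.4972


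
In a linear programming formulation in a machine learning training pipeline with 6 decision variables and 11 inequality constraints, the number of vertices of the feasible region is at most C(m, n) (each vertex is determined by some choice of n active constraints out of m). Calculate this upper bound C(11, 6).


Each vertex corresponds to some choice of n active constraints out of m, so the number of vertices is at most C(m, n) = m! / (n!(m-n)!).
m = 11, n = 6
Numerator: 11 * 10 * 9 * 8 * 7 * 6
Denominator: 6! = 720
C(11, 6) = 462


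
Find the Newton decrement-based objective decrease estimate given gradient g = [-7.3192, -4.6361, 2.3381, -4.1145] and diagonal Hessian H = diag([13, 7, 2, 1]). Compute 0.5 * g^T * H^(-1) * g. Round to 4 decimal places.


Step 1: H is diagonal, so H^(-1) * g = [-0.563, -0.6623, 1.1691, -4.1145].
Step 2: g^T H^(-1) g = sum_i g_i^2 / H_ii
  = (-7.3192)^2/13 + (-4.6361)^2/7 + (2.3381)^2/2 + (-4.1145)^2/1
  = 4.1208 + 3.0705 + 2.7334 + 16.9291 = 26.8538
Step 3: Objective decrease = 0.5 * g^T H^(-1) g = 13.4269


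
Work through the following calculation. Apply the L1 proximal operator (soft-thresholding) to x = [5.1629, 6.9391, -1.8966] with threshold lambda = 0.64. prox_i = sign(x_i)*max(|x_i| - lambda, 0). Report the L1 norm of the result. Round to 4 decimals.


Soft-thresholding with lambda = 0.64:
prox(5.1629) = sign(5.1629)*max(|5.1629| - 0.64, 0) = 4.5229
prox(6.9391) = sign(6.9391)*max(|6.9391| - 0.64, 0) = 6.2991
prox(-1.8966) = sign(-1.8966)*max(|-1.8966| - 0.64, 0) = -1.2566
prox(x) = [4.5229, 6.2991, -1.2566]
||prox(x)||_1 = 4.5229 + 6.2991 + 1.2566 = 12.0786


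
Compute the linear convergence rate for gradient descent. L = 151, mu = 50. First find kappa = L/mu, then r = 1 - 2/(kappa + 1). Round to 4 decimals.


Step 1: Compute the condition number.
kappa = L/mu = 151/50 = 3.02
Step 2: Compute the convergence rate.
r = 1 - 2/(kappa + 1) = 1 - 2*mu/(L + mu) = (L - mu)/(L + mu) = 101/201 = 0.5025


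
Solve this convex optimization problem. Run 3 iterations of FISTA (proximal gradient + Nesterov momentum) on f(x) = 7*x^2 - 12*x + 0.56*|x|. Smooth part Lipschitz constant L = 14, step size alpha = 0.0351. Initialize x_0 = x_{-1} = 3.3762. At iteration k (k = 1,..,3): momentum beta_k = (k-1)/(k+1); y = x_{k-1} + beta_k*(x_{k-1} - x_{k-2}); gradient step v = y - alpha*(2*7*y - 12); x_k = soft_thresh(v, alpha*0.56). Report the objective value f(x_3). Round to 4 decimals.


FISTA on f(x) = 7*x^2 - 12*x + 0.56*|x|
L = 14, alpha = 0.0351
Iteration 1: beta = 0.0, y = 3.3762 + 0.0*(3.3762 - 3.3762) = 3.3762
  grad(y) = 35.2668, v = y - alpha*grad = 2.1383
  prox(v) = soft_thresh(2.1383, 0.0197) = 2.1187
Iteration 2: beta = 0.3333, y = 2.1187 + 0.3333*(2.1187 - 3.3762) = 1.6995
  grad(y) = 11.7931, v = y - alpha*grad = 1.2856
  prox(v) = soft_thresh(1.2856, 0.0197) = 1.2659
Iteration 3: beta = 0.5, y = 1.2659 + 0.5*(1.2659 - 2.1187) = 0.8395
  grad(y) = -0.2466, v = y - alpha*grad = 0.8482
  prox(v) = soft_thresh(0.8482, 0.0197) = 0.8285
f(x_3) = 7*0.8285^2 - 12*0.8285 + 0.56*|0.8285| = -4.6731


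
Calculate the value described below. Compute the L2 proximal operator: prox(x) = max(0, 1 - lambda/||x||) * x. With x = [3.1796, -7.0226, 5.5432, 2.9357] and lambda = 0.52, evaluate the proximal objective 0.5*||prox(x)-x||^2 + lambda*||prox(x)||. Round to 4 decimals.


Step 1: Compute ||x||.
||x|| = 9.9384
Step 2: Compute scaling factor.
scale = max(0, 1 - 0.52/9.9384) = 0.9477
Step 3: prox(x) = [3.0132, -6.6552, 5.2532, 2.7821]
||prox(x)|| = 9.4184
Step 4: Proximal objective.
0.5*||prox-x||^2 = 0.1352
lambda*||prox|| = 4.8976
Total = 5.0328


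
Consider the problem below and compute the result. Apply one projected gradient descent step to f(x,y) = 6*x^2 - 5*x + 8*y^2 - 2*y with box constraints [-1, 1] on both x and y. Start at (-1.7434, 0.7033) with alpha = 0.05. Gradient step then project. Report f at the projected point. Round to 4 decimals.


Step 1: Compute gradient at (-1.7434, 0.7033).
grad_x = 2*6*-1.7434 - 5 = -25.9208
grad_y = 2*8*0.7033 - 2 = 9.2528
Step 2: Gradient step.
x_raw = -1.7434 - 0.05*-25.9208 = -0.4474
y_raw = 0.7033 - 0.05*9.2528 = 0.2407
Step 3: Project onto [-1, 1].
x_proj = clip(-0.4474) = -0.4474
y_proj = clip(0.2407) = 0.2407
Step 4: Evaluate f.
f(-0.4474, 0.2407) = 3.4196


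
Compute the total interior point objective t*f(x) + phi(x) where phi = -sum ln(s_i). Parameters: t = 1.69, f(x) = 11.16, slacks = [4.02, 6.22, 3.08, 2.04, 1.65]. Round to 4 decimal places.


Step 1: Compute log-barrier.
ln values: [1.3913, 1.8278, 1.1249, 0.7129, 0.5008]
phi = -(1.3913 + 1.8278 + 1.1249 + 0.7129 + 0.5008) = -5.5577
Step 2: Compute augmented objective.
t*f(x) = 1.69*11.16 = 18.8604
Total = 18.8604 - 5.5577 = 13.3027


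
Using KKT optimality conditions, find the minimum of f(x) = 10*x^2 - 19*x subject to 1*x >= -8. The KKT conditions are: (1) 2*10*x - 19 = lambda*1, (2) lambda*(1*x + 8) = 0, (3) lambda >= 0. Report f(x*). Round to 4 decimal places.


Step 1: Try lambda = 0 (constraint inactive).
Stationarity: 2*10*x - 19 = 0
x* = 19/(2*10) = 0.95
Check constraint: 1*0.95 = 0.95 >= -8 -- satisfied.
Step 2: Compute optimal value.
f(x*) = 10*0.95^2 - 19*0.95 = -9.025


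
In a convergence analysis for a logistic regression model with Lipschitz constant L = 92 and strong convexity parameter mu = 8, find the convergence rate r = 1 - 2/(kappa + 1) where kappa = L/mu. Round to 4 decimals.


Step 1: Compute the condition number.
kappa = L/mu = 92/8 = 11.5
Step 2: Compute the convergence rate.
r = 1 - 2/(kappa + 1) = 1 - 2*mu/(L + mu) = (L - mu)/(L + mu) = 84/100 = 0.84


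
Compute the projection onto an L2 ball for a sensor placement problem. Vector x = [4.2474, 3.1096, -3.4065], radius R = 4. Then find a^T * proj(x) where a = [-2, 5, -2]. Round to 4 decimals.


Step 1: Compute ||x|| (intermediates to 6 decimals).
||x|| = sqrt(4.2474^2 + 3.1096^2 + (-3.4065)^2) = 6.270109
Step 2: Project.
Since ||x|| > R, scale = R/||x|| = 4/6.270109 = 0.637947, proj(x) = scale * x
proj(x) = [2.709616, 1.98376, -2.173166]
Step 3: Dot product.
a^T * proj(x) = -2*2.709616 + 5*1.98376 - 2*(-2.173166) = 8.8459


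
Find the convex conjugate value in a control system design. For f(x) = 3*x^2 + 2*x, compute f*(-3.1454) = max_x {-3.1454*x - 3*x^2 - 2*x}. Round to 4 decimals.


f*(y) = sup_x {y*x - a*x^2 - b*x} = sup_x {(y-b)*x - a*x^2}
FOC: (y - b) - 2a*x = 0 => x* = (y - b)/(2a)
x* = (-3.1454 - 2)/(2*3) = -0.8576
f*(-3.1454) = (y-b)^2/(4a) = (-3.1454 - 2)^2/(4*3)
= 26.4751/12 = 2.2063


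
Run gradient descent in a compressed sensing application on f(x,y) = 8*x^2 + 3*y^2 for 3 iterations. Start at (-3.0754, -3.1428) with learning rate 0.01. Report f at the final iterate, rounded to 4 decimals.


Gradient descent on f(x,y) = 8*x^2 + 3*y^2.
Starting point: (-3.0754, -3.1428), alpha = 0.01
Step 1: grad_x = 2*8*-3.0754 = -49.2064, grad_y = 2*3*-3.1428 = -18.8568
  x_1 = -3.0754 - 0.01*-49.2064 = -2.5833
  y_1 = -3.1428 - 0.01*-18.8568 = -2.9542
Step 2: grad_x = 2*8*-2.5833 = -41.3334, grad_y = 2*3*-2.9542 = -17.7254
  x_2 = -2.5833 - 0.01*-41.3334 = -2.17
  y_2 = -2.9542 - 0.01*-17.7254 = -2.777
Step 3: grad_x = 2*8*-2.17 = -34.72, grad_y = 2*3*-2.777 = -16.6619
  x_3 = -2.17 - 0.01*-34.72 = -1.8228
  y_3 = -2.777 - 0.01*-16.6619 = -2.6104
f(-1.8228, -2.6104) = 8*(-1.8228)^2 + 3*(-2.6104)^2 = 47.0228


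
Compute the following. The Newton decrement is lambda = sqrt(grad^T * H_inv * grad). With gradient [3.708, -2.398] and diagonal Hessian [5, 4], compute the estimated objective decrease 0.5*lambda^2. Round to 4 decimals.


Step 1: H is diagonal, so H^(-1) * g = [0.7416, -0.5995].
Step 2: g^T H^(-1) g = sum_i g_i^2 / H_ii
  = (3.708)^2/5 + (-2.398)^2/4
  = 2.7499 + 1.4376 = 4.1875
Step 3: Objective decrease = 0.5 * g^T H^(-1) g = 2.0937


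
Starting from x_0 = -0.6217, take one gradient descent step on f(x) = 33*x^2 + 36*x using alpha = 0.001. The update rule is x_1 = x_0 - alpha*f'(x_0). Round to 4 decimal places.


We compute the gradient at x_0 and apply the update.
f'(x) = 66*x + 36
f'(-0.6217) = 66*-0.6217 + 36 = -5.0322
x_1 = -0.6217 - 0.001*-5.0322 = -0.6167


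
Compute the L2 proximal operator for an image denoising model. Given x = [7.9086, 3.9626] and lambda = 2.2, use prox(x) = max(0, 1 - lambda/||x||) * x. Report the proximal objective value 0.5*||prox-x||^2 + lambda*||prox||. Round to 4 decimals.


Step 1: Compute ||x||.
||x|| = 8.8458
Step 2: Compute scaling factor.
scale = max(0, 1 - 2.2/8.8458) = 0.7513
Step 3: prox(x) = [5.9417, 2.9771]
||prox(x)|| = 6.6458
Step 4: Proximal objective.
0.5*||prox-x||^2 = 2.42
lambda*||prox|| = 14.6208
Total = 17.0408


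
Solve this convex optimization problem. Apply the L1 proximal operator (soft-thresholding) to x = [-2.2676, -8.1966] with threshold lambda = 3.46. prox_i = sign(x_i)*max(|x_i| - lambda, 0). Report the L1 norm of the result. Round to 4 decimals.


Soft-thresholding with lambda = 3.46:
prox(-2.2676) = sign(-2.2676)*max(|-2.2676| - 3.46, 0) = 0.0
prox(-8.1966) = sign(-8.1966)*max(|-8.1966| - 3.46, 0) = -4.7366
prox(x) = [0.0, -4.7366]
||prox(x)||_1 = 0.0 + 4.7366 = 4.7366


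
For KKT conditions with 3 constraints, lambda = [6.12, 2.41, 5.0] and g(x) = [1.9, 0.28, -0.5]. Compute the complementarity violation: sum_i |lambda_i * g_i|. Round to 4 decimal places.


KKT complementary slackness check:
lambda_1 * g_1 = 6.12 * 1.9 = 11.628
lambda_2 * g_2 = 2.41 * 0.28 = 0.6748
lambda_3 * g_3 = 5.0 * -0.5 = -2.5
Total violation = 11.628 + 0.6748 + 2.5 = 14.8028


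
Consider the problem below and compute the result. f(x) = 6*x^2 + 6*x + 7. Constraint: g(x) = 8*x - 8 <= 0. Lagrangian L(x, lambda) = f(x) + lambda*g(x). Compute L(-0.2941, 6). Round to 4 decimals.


Step 1: Evaluate f(x).
f(-0.2941) = 6*(-0.2941)^2 + 6*(-0.2941) + 7 = 5.7544
Step 2: Evaluate g(x).
g(-0.2941) = 8*-0.2941 - 8 = -10.3528
Step 3: Compute Lagrangian.
L = 5.7544 + 6*-10.3528 = -56.3624


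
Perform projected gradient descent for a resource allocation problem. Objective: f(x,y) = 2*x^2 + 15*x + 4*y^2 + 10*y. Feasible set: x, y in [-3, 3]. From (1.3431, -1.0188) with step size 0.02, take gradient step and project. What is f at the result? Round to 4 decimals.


Step 1: Compute gradient at (1.3431, -1.0188).
grad_x = 2*2*1.3431 + 15 = 20.3724
grad_y = 2*4*-1.0188 + 10 = 1.8496
Step 2: Gradient step.
x_raw = 1.3431 - 0.02*20.3724 = 0.9357
y_raw = -1.0188 - 0.02*1.8496 = -1.0558
Step 3: Project onto [-3, 3].
x_proj = clip(0.9357) = 0.9357
y_proj = clip(-1.0558) = -1.0558
Step 4: Evaluate f.
f(0.9357, -1.0558) = 9.6865


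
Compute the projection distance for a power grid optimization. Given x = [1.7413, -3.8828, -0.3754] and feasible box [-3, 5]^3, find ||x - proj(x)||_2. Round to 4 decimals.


Project each component onto [-3, 5].
clip(1.7413) = 1.7413, clip(-3.8828) = -3.0, clip(-0.3754) = -0.3754
Projection = [1.7413, -3.0, -0.3754]
Squared diffs: [0.0, 0.7793, 0.0]
Distance = sqrt(0.7793) = 0.8828


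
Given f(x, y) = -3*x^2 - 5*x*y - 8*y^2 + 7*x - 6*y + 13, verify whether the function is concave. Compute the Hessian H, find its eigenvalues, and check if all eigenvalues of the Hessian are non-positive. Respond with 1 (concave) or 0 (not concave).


The Hessian of f(x,y) = -3*x^2 - 5*x*y - 8*y^2 + 7*x - 6*y + 13 is:
H = [[-6, -5], [-5, -16]]
Trace = -6 - 16 = -22
Determinant = -6*-16 - (-5)^2 = 71
Discriminant = (-22)^2 - 4*71 = 200.0
Eigenvalues: lambda_1 = -18.0711, lambda_2 = -3.9289
The function is concave.

1


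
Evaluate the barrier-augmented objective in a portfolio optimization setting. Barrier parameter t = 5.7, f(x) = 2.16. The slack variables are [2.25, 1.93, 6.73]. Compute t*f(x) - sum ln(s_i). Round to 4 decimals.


Step 1: Compute log-barrier.
ln values: [0.8109, 0.6575, 1.9066]
phi = -(0.8109 + 0.6575 + 1.9066) = -3.375
Step 2: Compute augmented objective.
t*f(x) = 5.7*2.16 = 12.312
Total = 12.312 - 3.375 = 8.937


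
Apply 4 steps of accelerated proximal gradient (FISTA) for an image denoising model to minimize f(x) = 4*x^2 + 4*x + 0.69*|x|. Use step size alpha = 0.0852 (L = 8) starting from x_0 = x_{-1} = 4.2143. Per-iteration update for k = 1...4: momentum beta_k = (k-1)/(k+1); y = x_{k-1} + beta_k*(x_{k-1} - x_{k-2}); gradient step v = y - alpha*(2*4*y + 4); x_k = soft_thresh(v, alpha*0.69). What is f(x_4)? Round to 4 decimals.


FISTA on f(x) = 4*x^2 + 4*x + 0.69*|x|
L = 8, alpha = 0.0852
Iteration 1: beta = 0.0, y = 4.2143 + 0.0*(4.2143 - 4.2143) = 4.2143
  grad(y) = 37.7144, v = y - alpha*grad = 1.001
  prox(v) = soft_thresh(1.001, 0.0588) = 0.9422
Iteration 2: beta = 0.3333, y = 0.9422 + 0.3333*(0.9422 - 4.2143) = -0.1484
  grad(y) = 2.8125, v = y - alpha*grad = -0.3881
  prox(v) = soft_thresh(-0.3881, 0.0588) = -0.3293
Iteration 3: beta = 0.5, y = -0.3293 + 0.5*(-0.3293 - 0.9422) = -0.965
  grad(y) = -3.7203, v = y - alpha*grad = -0.6481
  prox(v) = soft_thresh(-0.6481, 0.0588) = -0.5893
Iteration 4: beta = 0.6, y = -0.5893 + 0.6*(-0.5893 + 0.3293) = -0.7453
  grad(y) = -1.9623, v = y - alpha*grad = -0.5781
  prox(v) = soft_thresh(-0.5781, 0.0588) = -0.5193
f(x_4) = 4*(-0.5193)^2 + 4*(-0.5193) + 0.69*|-0.5193| = -0.6402


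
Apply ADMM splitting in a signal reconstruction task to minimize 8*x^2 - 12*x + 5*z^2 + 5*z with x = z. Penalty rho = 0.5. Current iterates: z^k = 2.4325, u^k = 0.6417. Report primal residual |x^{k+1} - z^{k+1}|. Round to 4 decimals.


ADMM iteration with rho = 0.5, z^k = 2.4325, u^k = 0.6417
Step 1: x-update.
Minimize 8*x^2 - 12*x + (0.5/2)*(x - 2.4325 + 0.6417)^2
FOC: (2*8 + 0.5)*x = 12 + 0.5*(2.4325 - 0.6417)
x^{k+1} = 0.7815
Step 2: z-update.
Minimize 5*z^2 + 5*z + (0.5/2)*(0.7815 - z + 0.6417)^2
FOC: (2*5 + 0.5)*z = -5 + 0.5*(0.7815 + 0.6417)
z^{k+1} = -0.4084
Step 3: u-update.
u^{k+1} = 0.6417 + 0.7815 + 0.4084 = 1.8317
Step 4: Primal residual = |0.7815 + 0.4084| = 1.19


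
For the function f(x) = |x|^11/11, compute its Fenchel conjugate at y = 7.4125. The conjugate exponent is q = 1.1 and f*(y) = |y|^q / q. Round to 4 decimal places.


The conjugate exponent q satisfies 1/p + 1/q = 1.
p = 11, so q = 11/(11 - 1) = 1.1
|y|^q = 7.4125^1.1 = 9.0565
f*(7.4125) = 9.0565 / 1.1 = 8.2332


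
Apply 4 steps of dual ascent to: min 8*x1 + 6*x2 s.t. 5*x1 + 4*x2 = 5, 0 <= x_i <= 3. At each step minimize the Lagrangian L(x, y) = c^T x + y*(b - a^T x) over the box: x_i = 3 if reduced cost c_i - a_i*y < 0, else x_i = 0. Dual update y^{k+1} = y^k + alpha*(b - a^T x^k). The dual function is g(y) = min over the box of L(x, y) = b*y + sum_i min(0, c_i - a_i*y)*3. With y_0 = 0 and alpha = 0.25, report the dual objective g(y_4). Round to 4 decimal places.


Dual ascent for LP: min 8*x1 + 6*x2, 5*x1 + 4*x2 = 5, 0 <= x_i <= 3
Step 1: y^k = 0.0, reduced costs: (8.0, 6.0)
  x^k = (0.0, 0.0), subgradient = b - a^T x = 5.0
  y^{k+1} = 0.0 + 0.25*5.0 = 1.25
Step 2: y^k = 1.25, reduced costs: (1.75, 1.0)
  x^k = (0.0, 0.0), subgradient = b - a^T x = 5.0
  y^{k+1} = 1.25 + 0.25*5.0 = 2.5
Step 3: y^k = 2.5, reduced costs: (-4.5, -4.0)
  x^k = (3.0, 3.0), subgradient = b - a^T x = -22.0
  y^{k+1} = 2.5 + 0.25*-22.0 = -3.0
Step 4: y^k = -3.0, reduced costs: (23.0, 18.0)
  x^k = (0.0, 0.0), subgradient = b - a^T x = 5.0
  y^{k+1} = -3.0 + 0.25*5.0 = -1.75
Dual objective at y_4 = -1.75: reduced costs (16.75, 13.0), box minimizer x = (0.0, 0.0)
g(y_4) = b*y + (c1 - a1*y)*x1 + (c2 - a2*y)*x2 = 5*(-1.75) + 16.75*0.0 + 13.0*0.0 = -8.75 + 0.0 + 0.0 = -8.75


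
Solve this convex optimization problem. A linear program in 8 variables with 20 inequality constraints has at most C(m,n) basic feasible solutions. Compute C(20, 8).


Each vertex corresponds to some choice of n active constraints out of m, so the number of vertices is at most C(m, n) = m! / (n!(m-n)!).
m = 20, n = 8
Numerator: 20 * 19 * 18 * 17 * 16 * 15 * 14 * 13
Denominator: 8! = 40320
C(20, 8) = 125970


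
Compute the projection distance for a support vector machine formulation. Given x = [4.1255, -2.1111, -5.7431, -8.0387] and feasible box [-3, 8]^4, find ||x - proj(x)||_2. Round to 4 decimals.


Project each component onto [-3, 8].
clip(4.1255) = 4.1255, clip(-2.1111) = -2.1111, clip(-5.7431) = -3.0, clip(-8.0387) = -3.0
Projection = [4.1255, -2.1111, -3.0, -3.0]
Squared diffs: [0.0, 0.0, 7.5246, 25.3885]
Distance = sqrt(32.9131) = 5.737


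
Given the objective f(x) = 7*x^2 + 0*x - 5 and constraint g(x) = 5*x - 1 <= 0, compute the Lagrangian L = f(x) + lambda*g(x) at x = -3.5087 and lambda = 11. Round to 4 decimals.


Step 1: Evaluate f(x).
f(-3.5087) = 7*(-3.5087)^2 + 0*(-3.5087) - 5 = 81.1768
Step 2: Evaluate g(x).
g(-3.5087) = 5*-3.5087 - 1 = -18.5435
Step 3: Compute Lagrangian.
L = 81.1768 + 11*-18.5435 = -122.8017


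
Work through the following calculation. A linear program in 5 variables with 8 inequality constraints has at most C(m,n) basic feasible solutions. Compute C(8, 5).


Each vertex corresponds to some choice of n active constraints out of m, so the number of vertices is at most C(m, n) = m! / (n!(m-n)!).
m = 8, n = 5
Numerator: 8 * 7 * 6 * 5 * 4
Denominator: 5! = 120
C(8, 5) = 56


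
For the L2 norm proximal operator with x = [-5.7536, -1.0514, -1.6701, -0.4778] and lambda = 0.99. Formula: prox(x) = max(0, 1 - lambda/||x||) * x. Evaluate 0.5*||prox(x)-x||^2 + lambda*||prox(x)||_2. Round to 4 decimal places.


Step 1: Compute ||x||.
||x|| = 6.1014
Step 2: Compute scaling factor.
scale = max(0, 1 - 0.99/6.1014) = 0.8377
Step 3: prox(x) = [-4.82, -0.8808, -1.3991, -0.4003]
||prox(x)|| = 5.1114
Step 4: Proximal objective.
0.5*||prox-x||^2 = 0.4901
lambda*||prox|| = 5.0603
Total = 5.5503


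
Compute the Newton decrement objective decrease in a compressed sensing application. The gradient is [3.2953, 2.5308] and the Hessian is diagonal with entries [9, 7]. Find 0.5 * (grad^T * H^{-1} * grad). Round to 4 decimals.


Step 1: H is diagonal, so H^(-1) * g = [0.3661, 0.3615].
Step 2: g^T H^(-1) g = sum_i g_i^2 / H_ii
  = (3.2953)^2/9 + (2.5308)^2/7
  = 1.2066 + 0.915 = 2.1215
Step 3: Objective decrease = 0.5 * g^T H^(-1) g = 1.0608


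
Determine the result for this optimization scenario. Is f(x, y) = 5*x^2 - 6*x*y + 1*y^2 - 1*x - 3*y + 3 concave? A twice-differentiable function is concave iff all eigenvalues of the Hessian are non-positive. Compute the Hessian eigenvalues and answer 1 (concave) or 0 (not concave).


The Hessian of f(x,y) = 5*x^2 - 6*x*y + 1*y^2 - 1*x - 3*y + 3 is:
H = [[10, -6], [-6, 2]]
Trace = 10 + 2 = 12
Determinant = 10*2 - (-6)^2 = -16
Discriminant = (12)^2 - 4*-16 = 208.0
Eigenvalues: lambda_1 = -1.2111, lambda_2 = 13.2111
The function is not concave.

0


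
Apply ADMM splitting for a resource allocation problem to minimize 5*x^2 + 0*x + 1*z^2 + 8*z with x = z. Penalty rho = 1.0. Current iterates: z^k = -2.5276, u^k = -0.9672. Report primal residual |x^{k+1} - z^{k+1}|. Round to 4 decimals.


ADMM iteration with rho = 1.0, z^k = -2.5276, u^k = -0.9672
Step 1: x-update.
Minimize 5*x^2 + 0*x + (1.0/2)*(x + 2.5276 - 0.9672)^2
FOC: (2*5 + 1.0)*x = 0 + 1.0*(-2.5276 + 0.9672)
x^{k+1} = -0.1419
Step 2: z-update.
Minimize 1*z^2 + 8*z + (1.0/2)*(-0.1419 - z - 0.9672)^2
FOC: (2*1 + 1.0)*z = -8 + 1.0*(-0.1419 - 0.9672)
z^{k+1} = -3.0364
Step 3: u-update.
u^{k+1} = -0.9672 - 0.1419 + 3.0364 = 1.9273
Step 4: Primal residual = |-0.1419 + 3.0364| = 2.8945


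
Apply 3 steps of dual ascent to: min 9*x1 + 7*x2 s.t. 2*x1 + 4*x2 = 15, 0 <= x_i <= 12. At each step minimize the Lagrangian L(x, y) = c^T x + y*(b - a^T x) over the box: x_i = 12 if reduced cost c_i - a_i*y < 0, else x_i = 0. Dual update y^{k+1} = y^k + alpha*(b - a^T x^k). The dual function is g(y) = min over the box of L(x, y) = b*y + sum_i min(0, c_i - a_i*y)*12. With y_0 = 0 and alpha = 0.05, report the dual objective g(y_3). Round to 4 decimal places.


Dual ascent for LP: min 9*x1 + 7*x2, 2*x1 + 4*x2 = 15, 0 <= x_i <= 12
Step 1: y^k = 0.0, reduced costs: (9.0, 7.0)
  x^k = (0.0, 0.0), subgradient = b - a^T x = 15.0
  y^{k+1} = 0.0 + 0.05*15.0 = 0.75
Step 2: y^k = 0.75, reduced costs: (7.5, 4.0)
  x^k = (0.0, 0.0), subgradient = b - a^T x = 15.0
  y^{k+1} = 0.75 + 0.05*15.0 = 1.5
Step 3: y^k = 1.5, reduced costs: (6.0, 1.0)
  x^k = (0.0, 0.0), subgradient = b - a^T x = 15.0
  y^{k+1} = 1.5 + 0.05*15.0 = 2.25
Dual objective at y_3 = 2.25: reduced costs (4.5, -2.0), box minimizer x = (0.0, 12.0)
g(y_3) = b*y + (c1 - a1*y)*x1 + (c2 - a2*y)*x2 = 15*2.25 + 4.5*0.0 + (-2.0)*12.0 = 33.75 + 0.0 - 24.0 = 9.75


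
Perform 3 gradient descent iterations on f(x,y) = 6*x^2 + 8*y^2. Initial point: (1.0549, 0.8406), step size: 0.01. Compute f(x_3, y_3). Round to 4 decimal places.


Gradient descent on f(x,y) = 6*x^2 + 8*y^2.
Starting point: (1.0549, 0.8406), alpha = 0.01
Step 1: grad_x = 2*6*1.0549 = 12.6588, grad_y = 2*8*0.8406 = 13.4496
  x_1 = 1.0549 - 0.01*12.6588 = 0.9283
  y_1 = 0.8406 - 0.01*13.4496 = 0.7061
Step 2: grad_x = 2*6*0.9283 = 11.1397, grad_y = 2*8*0.7061 = 11.2977
  x_2 = 0.9283 - 0.01*11.1397 = 0.8169
  y_2 = 0.7061 - 0.01*11.2977 = 0.5931
Step 3: grad_x = 2*6*0.8169 = 9.803, grad_y = 2*8*0.5931 = 9.49
  x_3 = 0.8169 - 0.01*9.803 = 0.7189
  y_3 = 0.5931 - 0.01*9.49 = 0.4982
f(0.7189, 0.4982) = 6*0.7189^2 + 8*0.4982^2 = 5.0866
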